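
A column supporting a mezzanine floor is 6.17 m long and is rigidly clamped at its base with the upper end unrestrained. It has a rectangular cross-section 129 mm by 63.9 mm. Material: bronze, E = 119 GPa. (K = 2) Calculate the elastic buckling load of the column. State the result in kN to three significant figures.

P_cr ≈ 21.6 kN

Buckling occurs about the weak axis: I_min = h·b³/12 with b = 63.9 mm (the shorter side).
I_min = 129×63.9³/12 = 2.805×10^6 mm⁴
I = 2.805×10^6 mm⁴ = 2.805×10^-6 m⁴
Effective length L_e = K·L = 2 × 6.17 = 12.34 m
P_cr = π²EI / L_e² = π² × 119×10⁹ × 2.805×10^-6 / 12.34² = 2.163×10^4 N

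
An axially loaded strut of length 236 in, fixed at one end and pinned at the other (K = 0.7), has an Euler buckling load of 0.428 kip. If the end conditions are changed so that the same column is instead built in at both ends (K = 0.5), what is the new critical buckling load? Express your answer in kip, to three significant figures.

P_cr ∝ 1/K², so P_cr,new = P_cr,old × (K_old/K_new)² = 0.428 × (0.7/0.5)²
= 0.428 × 1.960 = 0.839 kip

P_cr ≈ 0.839 kip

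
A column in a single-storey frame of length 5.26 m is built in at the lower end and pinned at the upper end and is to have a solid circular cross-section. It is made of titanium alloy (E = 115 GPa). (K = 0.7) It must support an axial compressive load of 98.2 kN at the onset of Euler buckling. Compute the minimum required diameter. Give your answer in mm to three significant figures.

L_e = K·L = 0.7 × 5.26 = 3.682 m
Required I = P_cr·L_e²/(π²E) = 9.820×10^4 × 3.682² / (π² × 1.15×10^11) = 1.173×10^-6 m⁴
I_req = 1.173×10^6 mm⁴
Solid circle: I = πd⁴/64  ⇒  d = (64I/π)^(1/4) = (64×1.173×10^6/π)^(1/4) = 69.9 mm

d ≈ 69.9 mm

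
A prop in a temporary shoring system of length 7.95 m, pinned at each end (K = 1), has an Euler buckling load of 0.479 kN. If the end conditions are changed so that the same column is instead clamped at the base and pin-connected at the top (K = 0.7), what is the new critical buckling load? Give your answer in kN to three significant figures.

P_cr ∝ 1/K², so P_cr,new = P_cr,old × (K_old/K_new)² = 0.479 × (1/0.7)²
= 0.479 × 2.041 = 0.978 kN

P_cr ≈ 0.978 kN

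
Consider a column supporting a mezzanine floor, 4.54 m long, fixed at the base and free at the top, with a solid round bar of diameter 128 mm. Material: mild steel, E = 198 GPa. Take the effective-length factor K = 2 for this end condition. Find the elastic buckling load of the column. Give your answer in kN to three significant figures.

P_cr ≈ 312 kN

I = πd⁴/64 = π×128⁴/64 = 1.318×10^7 mm⁴
I = 1.318×10^7 mm⁴ = 1.318×10^-5 m⁴
Effective length L_e = K·L = 2 × 4.54 = 9.080 m
P_cr = π²EI / L_e² = π² × 198×10⁹ × 1.318×10^-5 / 9.080² = 3.123×10^5 N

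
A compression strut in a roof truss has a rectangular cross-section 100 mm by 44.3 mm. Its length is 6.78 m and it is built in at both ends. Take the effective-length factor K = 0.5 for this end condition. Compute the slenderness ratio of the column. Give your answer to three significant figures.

Buckling occurs about the weak axis: I_min = h·b³/12 with b = 44.3 mm (the shorter side).
I_min = 100×44.3³/12 = 7.245×10^5 mm⁴
A = 4.430×10^3 mm²;  r_min = √(I/A) = √(7.245×10^5/4.430×10^3) = 12.79 mm
L_e = K·L = 0.5 × 6.78 m = 3.390 m = 3390.0 mm
λ = L_e / r_min = 3390.0 / 12.79 = 265

λ ≈ 265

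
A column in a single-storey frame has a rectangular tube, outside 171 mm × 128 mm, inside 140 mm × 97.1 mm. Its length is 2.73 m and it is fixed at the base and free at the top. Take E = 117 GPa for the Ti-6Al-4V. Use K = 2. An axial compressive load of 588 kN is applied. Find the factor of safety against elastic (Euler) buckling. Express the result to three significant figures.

Weak-axis I_min = (h_o·b_o³ − h_i·b_i³)/12 with b_o = 128, b_i = 97.10 mm (shorter outer/inner sides).
I_min = (171×128³ − 140.0×97.10³)/12 = 1.920×10^7 mm⁴
I = 1.920×10^7 mm⁴ = 1.920×10^-5 m⁴
Effective length L_e = K·L = 2 × 2.73 = 5.460 m
P_cr = π²EI / L_e² = π² × 117×10⁹ × 1.920×10^-5 / 5.460² = 7.438×10^5 N
Factor of safety n = P_cr / P = 743.85 / 588 = 1.27

n ≈ 1.27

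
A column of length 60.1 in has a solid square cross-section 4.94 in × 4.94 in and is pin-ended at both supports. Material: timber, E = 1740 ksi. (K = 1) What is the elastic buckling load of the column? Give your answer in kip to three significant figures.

P_cr ≈ 236 kip

I = a⁴/12 = 4.94⁴/12 = 49.63 in⁴
Effective length L_e = K·L = 1 × 60.1 = 60.10 in
P_cr = π²EI / L_e² = π² × 1740×10³ × 49.63 / 60.10² = 2.360×10^5 lb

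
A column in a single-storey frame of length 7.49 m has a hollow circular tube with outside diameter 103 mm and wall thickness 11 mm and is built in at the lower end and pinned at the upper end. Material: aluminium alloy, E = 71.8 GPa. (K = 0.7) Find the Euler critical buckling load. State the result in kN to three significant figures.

Inner diameter d_i = 103 − 2×11 = 81.00 mm
I = π(d_o⁴ − d_i⁴)/64 = π(103⁴ − 81.00⁴)/64 = 3.412×10^6 mm⁴
I = 3.412×10^6 mm⁴ = 3.412×10^-6 m⁴
Effective length L_e = K·L = 0.7 × 7.49 = 5.243 m
P_cr = π²EI / L_e² = π² × 71.8×10⁹ × 3.412×10^-6 / 5.243² = 8.795×10^4 N

P_cr ≈ 88.0 kN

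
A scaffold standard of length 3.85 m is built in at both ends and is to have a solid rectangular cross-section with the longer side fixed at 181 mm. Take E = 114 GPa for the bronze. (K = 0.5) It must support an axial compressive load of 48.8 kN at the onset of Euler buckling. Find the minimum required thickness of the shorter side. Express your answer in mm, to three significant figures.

L_e = K·L = 0.5 × 3.85 = 1.925 m
Required I = P_cr·L_e²/(π²E) = 4.880×10^4 × 1.925² / (π² × 1.14×10^11) = 1.607×10^-7 m⁴
I_req = 1.607×10^5 mm⁴
Rectangle, weak axis: I_min = h·b³/12 with h = 181 mm fixed  ⇒  b = (12I/h)^(1/3) = 22.0 mm

b ≈ 22.0 mm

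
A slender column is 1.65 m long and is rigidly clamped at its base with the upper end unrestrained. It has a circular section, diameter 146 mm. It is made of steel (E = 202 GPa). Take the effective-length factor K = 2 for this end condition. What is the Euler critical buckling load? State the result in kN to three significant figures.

I = πd⁴/64 = π×146⁴/64 = 2.230×10^7 mm⁴
I = 2.230×10^7 mm⁴ = 2.230×10^-5 m⁴
Effective length L_e = K·L = 2 × 1.65 = 3.300 m
P_cr = π²EI / L_e² = π² × 202×10⁹ × 2.230×10^-5 / 3.300² = 4.083×10^6 N

P_cr ≈ 4080 kN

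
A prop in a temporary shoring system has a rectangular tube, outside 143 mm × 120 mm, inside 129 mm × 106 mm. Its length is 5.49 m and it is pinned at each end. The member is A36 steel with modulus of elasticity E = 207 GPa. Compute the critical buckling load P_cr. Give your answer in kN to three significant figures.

P_cr ≈ 528 kN

Weak-axis I_min = (h_o·b_o³ − h_i·b_i³)/12 with b_o = 120, b_i = 106.0 mm (shorter outer/inner sides).
I_min = (143×120³ − 129.0×106.0³)/12 = 7.789×10^6 mm⁴
I = 7.789×10^6 mm⁴ = 7.789×10^-6 m⁴
Effective length L_e = K·L = 1 × 5.49 = 5.490 m
P_cr = π²EI / L_e² = π² × 207×10⁹ × 7.789×10^-6 / 5.490² = 5.279×10^5 N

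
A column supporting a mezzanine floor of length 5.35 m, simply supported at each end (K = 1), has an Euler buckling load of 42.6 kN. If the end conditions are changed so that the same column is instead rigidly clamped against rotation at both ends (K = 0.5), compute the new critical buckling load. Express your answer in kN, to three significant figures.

P_cr ∝ 1/K², so P_cr,new = P_cr,old × (K_old/K_new)² = 42.6 × (1/0.5)²
= 42.6 × 4.000 = 170 kN

P_cr ≈ 170 kN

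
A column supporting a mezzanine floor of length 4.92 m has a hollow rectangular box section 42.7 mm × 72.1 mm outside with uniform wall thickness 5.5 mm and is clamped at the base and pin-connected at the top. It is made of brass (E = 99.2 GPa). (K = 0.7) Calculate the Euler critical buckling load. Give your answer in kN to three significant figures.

Inner dimensions: h_i = 72.1 − 2×5.5 = 61.10 mm, b_i = 42.7 − 2×5.5 = 31.70 mm
Weak-axis I_min = (h_o·b_o³ − h_i·b_i³)/12 with b_o = 42.7, b_i = 31.70 mm (shorter outer/inner sides).
I_min = (72.1×42.7³ − 61.10×31.70³)/12 = 3.056×10^5 mm⁴
I = 3.056×10^5 mm⁴ = 3.056×10^-7 m⁴
Effective length L_e = K·L = 0.7 × 4.92 = 3.444 m
P_cr = π²EI / L_e² = π² × 99.2×10⁹ × 3.056×10^-7 / 3.444² = 2.522×10^4 N

P_cr ≈ 25.2 kN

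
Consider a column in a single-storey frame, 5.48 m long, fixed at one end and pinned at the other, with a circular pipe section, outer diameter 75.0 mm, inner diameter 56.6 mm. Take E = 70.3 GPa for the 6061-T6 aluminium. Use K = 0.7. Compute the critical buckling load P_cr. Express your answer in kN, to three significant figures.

d_o = 75.0 mm, d_i = 56.6 mm
I = π(d_o⁴ − d_i⁴)/64 = π(75.0⁴ − 56.60⁴)/64 = 1.049×10^6 mm⁴
I = 1.049×10^6 mm⁴ = 1.049×10^-6 m⁴
Effective length L_e = K·L = 0.7 × 5.48 = 3.836 m
P_cr = π²EI / L_e² = π² × 70.3×10⁹ × 1.049×10^-6 / 3.836² = 4.948×10^4 N

P_cr ≈ 49.5 kN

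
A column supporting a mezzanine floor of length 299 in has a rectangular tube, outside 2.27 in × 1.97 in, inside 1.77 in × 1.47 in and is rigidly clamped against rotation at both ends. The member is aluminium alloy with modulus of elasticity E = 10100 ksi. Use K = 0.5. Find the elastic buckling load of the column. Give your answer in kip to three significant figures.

Weak-axis I_min = (h_o·b_o³ − h_i·b_i³)/12 with b_o = 1.97, b_i = 1.470 in (shorter outer/inner sides).
I_min = (2.27×1.97³ − 1.770×1.470³)/12 = 0.9777 in⁴
Effective length L_e = K·L = 0.5 × 299 = 149.5 in
P_cr = π²EI / L_e² = π² × 10100×10³ × 0.9777 / 149.5² = 4.361×10^3 lb

P_cr ≈ 4.36 kip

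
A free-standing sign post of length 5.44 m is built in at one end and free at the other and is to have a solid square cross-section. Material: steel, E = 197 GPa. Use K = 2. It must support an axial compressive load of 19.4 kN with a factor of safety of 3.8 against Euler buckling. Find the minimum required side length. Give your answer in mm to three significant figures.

a ≈ 85.7 mm

Required P_cr = n·P = 3.8 × 19.4 = 73.72 kN
L_e = K·L = 2 × 5.44 = 10.88 m
Required I = P_cr·L_e²/(π²E) = 7.372×10^4 × 10.88² / (π² × 1.97×10^11) = 4.488×10^-6 m⁴
I_req = 4.488×10^6 mm⁴
Solid square: I = a⁴/12  ⇒  a = (12I)^(1/4) = (12×4.488×10^6)^(1/4) = 85.7 mm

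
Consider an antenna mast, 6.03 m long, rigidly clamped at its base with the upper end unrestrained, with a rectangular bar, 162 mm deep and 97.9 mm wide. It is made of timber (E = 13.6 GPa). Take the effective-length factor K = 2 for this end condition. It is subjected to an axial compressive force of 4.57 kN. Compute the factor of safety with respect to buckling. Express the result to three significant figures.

n ≈ 2.56

Buckling occurs about the weak axis: I_min = h·b³/12 with b = 97.9 mm (the shorter side).
I_min = 162×97.9³/12 = 1.267×10^7 mm⁴
I = 1.267×10^7 mm⁴ = 1.267×10^-5 m⁴
Effective length L_e = K·L = 2 × 6.03 = 12.06 m
P_cr = π²EI / L_e² = π² × 13.6×10⁹ × 1.267×10^-5 / 12.06² = 1.169×10^4 N
Factor of safety n = P_cr / P = 11.690 / 4.57 = 2.56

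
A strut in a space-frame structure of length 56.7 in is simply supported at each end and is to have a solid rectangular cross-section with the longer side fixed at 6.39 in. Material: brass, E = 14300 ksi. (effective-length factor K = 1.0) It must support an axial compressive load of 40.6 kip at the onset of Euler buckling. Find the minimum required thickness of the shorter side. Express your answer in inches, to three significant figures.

L_e = K·L = 1 × 56.7 = 56.70 in
Required I = P_cr·L_e²/(π²E) = 4.060×10^4 × 56.70² / (π² × 1.43×10^7) = 0.9248 in⁴
Rectangle, weak axis: I_min = h·b³/12 with h = 6.39 in fixed  ⇒  b = (12I/h)^(1/3) = 1.20 in

b ≈ 1.20 in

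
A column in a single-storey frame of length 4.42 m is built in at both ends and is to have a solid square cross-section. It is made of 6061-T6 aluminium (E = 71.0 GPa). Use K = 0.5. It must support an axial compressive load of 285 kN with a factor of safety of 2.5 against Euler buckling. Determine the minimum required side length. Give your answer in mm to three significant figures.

a ≈ 87.9 mm

Required P_cr = n·P = 2.5 × 285 = 712.5 kN
L_e = K·L = 0.5 × 4.42 = 2.210 m
Required I = P_cr·L_e²/(π²E) = 7.125×10^5 × 2.210² / (π² × 7.10×10^10) = 4.966×10^-6 m⁴
I_req = 4.966×10^6 mm⁴
Solid square: I = a⁴/12  ⇒  a = (12I)^(1/4) = (12×4.966×10^6)^(1/4) = 87.9 mm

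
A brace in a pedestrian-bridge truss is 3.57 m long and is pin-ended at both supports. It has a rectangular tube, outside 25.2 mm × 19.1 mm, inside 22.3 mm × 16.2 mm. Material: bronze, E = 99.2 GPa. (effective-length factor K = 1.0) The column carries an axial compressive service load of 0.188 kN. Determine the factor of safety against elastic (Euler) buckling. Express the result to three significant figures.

Weak-axis I_min = (h_o·b_o³ − h_i·b_i³)/12 with b_o = 19.1, b_i = 16.20 mm (shorter outer/inner sides).
I_min = (25.2×19.1³ − 22.30×16.20³)/12 = 6.732×10^3 mm⁴
I = 6.732×10^3 mm⁴ = 6.732×10^-9 m⁴
Effective length L_e = K·L = 1 × 3.57 = 3.570 m
P_cr = π²EI / L_e² = π² × 99.2×10⁹ × 6.732×10^-9 / 3.570² = 517.1 N
Factor of safety n = P_cr / P = 0.51714 / 0.188 = 2.75

n ≈ 2.75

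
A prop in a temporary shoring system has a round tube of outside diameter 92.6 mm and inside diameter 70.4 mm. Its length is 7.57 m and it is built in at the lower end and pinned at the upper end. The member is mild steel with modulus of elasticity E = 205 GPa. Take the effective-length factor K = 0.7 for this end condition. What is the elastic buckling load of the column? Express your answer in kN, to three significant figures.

d_o = 92.6 mm, d_i = 70.4 mm
I = π(d_o⁴ − d_i⁴)/64 = π(92.6⁴ − 70.40⁴)/64 = 2.403×10^6 mm⁴
I = 2.403×10^6 mm⁴ = 2.403×10^-6 m⁴
Effective length L_e = K·L = 0.7 × 7.57 = 5.299 m
P_cr = π²EI / L_e² = π² × 205×10⁹ × 2.403×10^-6 / 5.299² = 1.732×10^5 N

P_cr ≈ 173 kN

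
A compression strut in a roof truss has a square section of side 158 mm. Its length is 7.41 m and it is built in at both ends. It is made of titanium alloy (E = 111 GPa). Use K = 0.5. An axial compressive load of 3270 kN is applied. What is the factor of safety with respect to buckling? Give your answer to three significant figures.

n ≈ 1.27

I = a⁴/12 = 158⁴/12 = 5.193×10^7 mm⁴
I = 5.193×10^7 mm⁴ = 5.193×10^-5 m⁴
Effective length L_e = K·L = 0.5 × 7.41 = 3.705 m
P_cr = π²EI / L_e² = π² × 111×10⁹ × 5.193×10^-5 / 3.705² = 4.145×10^6 N
Factor of safety n = P_cr / P = 4144.7 / 3270 = 1.27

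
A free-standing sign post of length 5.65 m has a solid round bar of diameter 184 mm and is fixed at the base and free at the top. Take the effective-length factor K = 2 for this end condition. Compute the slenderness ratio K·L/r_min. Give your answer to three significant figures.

For a solid circle r = d/4 = 184/4 = 46.00 mm
L_e = K·L = 2 × 5.65 m = 11.30 m = 11300 mm
λ = L_e / r_min = 11300 / 46.00 = 246

λ ≈ 246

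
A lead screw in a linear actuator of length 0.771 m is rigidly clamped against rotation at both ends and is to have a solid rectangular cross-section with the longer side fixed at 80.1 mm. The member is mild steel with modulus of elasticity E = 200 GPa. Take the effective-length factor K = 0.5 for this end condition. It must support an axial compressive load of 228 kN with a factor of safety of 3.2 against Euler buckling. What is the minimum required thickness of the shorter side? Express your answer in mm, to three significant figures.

b ≈ 20.2 mm

Required P_cr = n·P = 3.2 × 228 = 729.6 kN
L_e = K·L = 0.5 × 0.771 = 0.3855 m
Required I = P_cr·L_e²/(π²E) = 7.296×10^5 × 0.3855² / (π² × 2.00×10^11) = 5.493×10^-8 m⁴
I_req = 5.493×10^4 mm⁴
Rectangle, weak axis: I_min = h·b³/12 with h = 80.1 mm fixed  ⇒  b = (12I/h)^(1/3) = 20.2 mm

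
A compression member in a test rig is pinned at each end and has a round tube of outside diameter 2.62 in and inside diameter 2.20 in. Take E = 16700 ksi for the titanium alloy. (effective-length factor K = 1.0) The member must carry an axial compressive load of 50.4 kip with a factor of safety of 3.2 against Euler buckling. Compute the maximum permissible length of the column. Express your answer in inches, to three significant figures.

L_max ≈ 34.5 in

d_o = 2.62 in, d_i = 2.20 in
I = π(d_o⁴ − d_i⁴)/64 = π(2.62⁴ − 2.200⁴)/64 = 1.163 in⁴
Required critical load P_cr = n·P = 3.2 × 50.4 = 161.3 kip = 1.613×10^5 lb
From P_cr = π²EI/(K·L)²:  L = (1/K)·√(π²EI/P_cr) = (1/1)·√(π²×1.67×10^7×1.163/1.613×10^5)
L = 34.5 in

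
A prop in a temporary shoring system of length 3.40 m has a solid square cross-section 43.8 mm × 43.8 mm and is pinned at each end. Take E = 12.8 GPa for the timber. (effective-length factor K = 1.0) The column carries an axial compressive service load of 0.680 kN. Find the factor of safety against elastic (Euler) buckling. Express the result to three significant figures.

n ≈ 4.93

I = a⁴/12 = 43.8⁴/12 = 3.067×10^5 mm⁴
I = 3.067×10^5 mm⁴ = 3.067×10^-7 m⁴
Effective length L_e = K·L = 1 × 3.40 = 3.400 m
P_cr = π²EI / L_e² = π² × 12.8×10⁹ × 3.067×10^-7 / 3.400² = 3.352×10^3 N
Factor of safety n = P_cr / P = 3.3517 / 0.680 = 4.93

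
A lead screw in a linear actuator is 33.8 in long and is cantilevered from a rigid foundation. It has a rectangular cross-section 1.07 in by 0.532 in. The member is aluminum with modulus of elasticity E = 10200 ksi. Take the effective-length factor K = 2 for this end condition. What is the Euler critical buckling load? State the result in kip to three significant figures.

Buckling occurs about the weak axis: I_min = h·b³/12 with b = 0.532 in (the shorter side).
I_min = 1.07×0.532³/12 = 1.343×10^-2 in⁴
Effective length L_e = K·L = 2 × 33.8 = 67.60 in
P_cr = π²EI / L_e² = π² × 10200×10³ × 1.343×10^-2 / 67.60² = 295.8 lb

P_cr ≈ 0.296 kip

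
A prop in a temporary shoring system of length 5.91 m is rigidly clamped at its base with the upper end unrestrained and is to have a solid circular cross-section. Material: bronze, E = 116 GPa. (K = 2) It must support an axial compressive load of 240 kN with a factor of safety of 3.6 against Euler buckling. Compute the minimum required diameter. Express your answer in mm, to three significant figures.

Required P_cr = n·P = 3.6 × 240 = 864.0 kN
L_e = K·L = 2 × 5.91 = 11.82 m
Required I = P_cr·L_e²/(π²E) = 8.640×10^5 × 11.82² / (π² × 1.16×10^11) = 1.054×10^-4 m⁴
I_req = 1.054×10^8 mm⁴
Solid circle: I = πd⁴/64  ⇒  d = (64I/π)^(1/4) = (64×1.054×10^8/π)^(1/4) = 215 mm

d ≈ 215 mm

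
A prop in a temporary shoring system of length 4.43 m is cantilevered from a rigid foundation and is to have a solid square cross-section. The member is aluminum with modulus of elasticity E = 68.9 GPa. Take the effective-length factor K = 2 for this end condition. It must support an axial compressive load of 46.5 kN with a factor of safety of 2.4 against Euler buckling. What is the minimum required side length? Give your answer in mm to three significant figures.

Required P_cr = n·P = 2.4 × 46.5 = 111.6 kN
L_e = K·L = 2 × 4.43 = 8.860 m
Required I = P_cr·L_e²/(π²E) = 1.116×10^5 × 8.860² / (π² × 6.89×10^10) = 1.288×10^-5 m⁴
I_req = 1.288×10^7 mm⁴
Solid square: I = a⁴/12  ⇒  a = (12I)^(1/4) = (12×1.288×10^7)^(1/4) = 112 mm

a ≈ 112 mm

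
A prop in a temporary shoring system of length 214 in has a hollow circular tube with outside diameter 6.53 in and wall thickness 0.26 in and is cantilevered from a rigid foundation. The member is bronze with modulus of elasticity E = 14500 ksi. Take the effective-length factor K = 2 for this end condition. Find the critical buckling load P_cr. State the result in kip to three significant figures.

Inner diameter d_i = 6.53 − 2×0.26 = 6.010 in
I = π(d_o⁴ − d_i⁴)/64 = π(6.53⁴ − 6.010⁴)/64 = 25.21 in⁴
Effective length L_e = K·L = 2 × 214 = 428.0 in
P_cr = π²EI / L_e² = π² × 14500×10³ × 25.21 / 428.0² = 1.970×10^4 lb

P_cr ≈ 19.7 kip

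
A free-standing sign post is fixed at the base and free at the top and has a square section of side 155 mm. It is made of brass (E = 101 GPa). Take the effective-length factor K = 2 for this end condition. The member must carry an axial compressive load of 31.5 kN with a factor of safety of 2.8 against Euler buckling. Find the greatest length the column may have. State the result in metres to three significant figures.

L_max ≈ 11.7 m

I = a⁴/12 = 155⁴/12 = 4.810×10^7 mm⁴
I = 4.810×10^-5 m⁴
Required critical load P_cr = n·P = 2.8 × 31.5 = 88.20 kN = 8.820×10^4 N
From P_cr = π²EI/(K·L)²:  L = (1/K)·√(π²EI/P_cr) = (1/2)·√(π²×1.01×10^11×4.810×10^-5/8.820×10^4)
L = 11.7 m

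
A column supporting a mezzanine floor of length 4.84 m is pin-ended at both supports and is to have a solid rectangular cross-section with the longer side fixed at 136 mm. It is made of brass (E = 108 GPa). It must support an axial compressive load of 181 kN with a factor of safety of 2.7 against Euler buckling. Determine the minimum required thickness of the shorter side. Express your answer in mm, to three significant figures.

b ≈ 98.2 mm

Required P_cr = n·P = 2.7 × 181 = 488.7 kN
L_e = K·L = 1 × 4.84 = 4.840 m
Required I = P_cr·L_e²/(π²E) = 4.887×10^5 × 4.840² / (π² × 1.08×10^11) = 1.074×10^-5 m⁴
I_req = 1.074×10^7 mm⁴
Rectangle, weak axis: I_min = h·b³/12 with h = 136 mm fixed  ⇒  b = (12I/h)^(1/3) = 98.2 mm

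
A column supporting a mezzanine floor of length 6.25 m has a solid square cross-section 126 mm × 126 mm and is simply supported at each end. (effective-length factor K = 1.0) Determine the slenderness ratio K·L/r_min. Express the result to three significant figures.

λ ≈ 172

For a square r = a/√12 = 126/√12 = 36.37 mm
L_e = K·L = 1 × 6.25 m = 6.250 m = 6250.0 mm
λ = L_e / r_min = 6250.0 / 36.37 = 172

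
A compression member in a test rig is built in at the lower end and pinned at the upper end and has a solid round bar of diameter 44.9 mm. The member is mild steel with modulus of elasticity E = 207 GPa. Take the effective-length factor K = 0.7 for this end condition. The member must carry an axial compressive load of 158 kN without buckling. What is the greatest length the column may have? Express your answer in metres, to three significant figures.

I = πd⁴/64 = π×44.9⁴/64 = 1.995×10^5 mm⁴
I = 1.995×10^-7 m⁴
At the buckling limit P_cr = P = 1.580×10^5 N
From P_cr = π²EI/(K·L)²:  L = (1/K)·√(π²EI/P_cr) = (1/0.7)·√(π²×2.07×10^11×1.995×10^-7/1.580×10^5)
L = 2.29 m

L_max ≈ 2.29 m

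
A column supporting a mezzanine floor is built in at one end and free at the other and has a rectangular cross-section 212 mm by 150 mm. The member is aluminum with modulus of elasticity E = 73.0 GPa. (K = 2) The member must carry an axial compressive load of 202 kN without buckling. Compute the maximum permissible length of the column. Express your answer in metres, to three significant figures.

Buckling occurs about the weak axis: I_min = h·b³/12 with b = 150 mm (the shorter side).
I_min = 212×150³/12 = 5.963×10^7 mm⁴
I = 5.962×10^-5 m⁴
At the buckling limit P_cr = P = 2.020×10^5 N
From P_cr = π²EI/(K·L)²:  L = (1/K)·√(π²EI/P_cr) = (1/2)·√(π²×7.30×10^10×5.962×10^-5/2.020×10^5)
L = 7.29 m

L_max ≈ 7.29 m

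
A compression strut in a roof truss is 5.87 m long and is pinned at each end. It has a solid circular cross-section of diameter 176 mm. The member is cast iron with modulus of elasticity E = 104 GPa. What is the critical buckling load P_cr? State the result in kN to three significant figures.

P_cr ≈ 1400 kN

I = πd⁴/64 = π×176⁴/64 = 4.710×10^7 mm⁴
I = 4.710×10^7 mm⁴ = 4.710×10^-5 m⁴
Effective length L_e = K·L = 1 × 5.87 = 5.870 m
P_cr = π²EI / L_e² = π² × 104×10⁹ × 4.710×10^-5 / 5.870² = 1.403×10^6 N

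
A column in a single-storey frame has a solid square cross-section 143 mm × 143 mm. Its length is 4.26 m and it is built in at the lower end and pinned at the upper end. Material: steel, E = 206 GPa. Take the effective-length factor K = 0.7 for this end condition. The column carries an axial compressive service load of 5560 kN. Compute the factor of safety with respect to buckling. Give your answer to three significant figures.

n ≈ 1.43

I = a⁴/12 = 143⁴/12 = 3.485×10^7 mm⁴
I = 3.485×10^7 mm⁴ = 3.485×10^-5 m⁴
Effective length L_e = K·L = 0.7 × 4.26 = 2.982 m
P_cr = π²EI / L_e² = π² × 206×10⁹ × 3.485×10^-5 / 2.982² = 7.967×10^6 N
Factor of safety n = P_cr / P = 7967.4 / 5560 = 1.43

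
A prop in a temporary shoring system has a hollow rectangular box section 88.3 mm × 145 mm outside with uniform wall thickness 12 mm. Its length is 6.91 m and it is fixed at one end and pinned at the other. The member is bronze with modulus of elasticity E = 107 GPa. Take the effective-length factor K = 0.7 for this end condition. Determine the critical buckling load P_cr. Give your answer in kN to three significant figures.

Inner dimensions: h_i = 145 − 2×12 = 121.0 mm, b_i = 88.3 − 2×12 = 64.30 mm
Weak-axis I_min = (h_o·b_o³ − h_i·b_i³)/12 with b_o = 88.3, b_i = 64.30 mm (shorter outer/inner sides).
I_min = (145×88.3³ − 121.0×64.30³)/12 = 5.638×10^6 mm⁴
I = 5.638×10^6 mm⁴ = 5.638×10^-6 m⁴
Effective length L_e = K·L = 0.7 × 6.91 = 4.837 m
P_cr = π²EI / L_e² = π² × 107×10⁹ × 5.638×10^-6 / 4.837² = 2.545×10^5 N

P_cr ≈ 254 kN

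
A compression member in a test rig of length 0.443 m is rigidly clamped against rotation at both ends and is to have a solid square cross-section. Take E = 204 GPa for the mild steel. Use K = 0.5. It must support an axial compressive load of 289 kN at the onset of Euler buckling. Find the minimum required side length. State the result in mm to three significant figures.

a ≈ 17.0 mm

L_e = K·L = 0.5 × 0.443 = 0.2215 m
Required I = P_cr·L_e²/(π²E) = 2.890×10^5 × 0.2215² / (π² × 2.04×10^11) = 7.042×10^-9 m⁴
I_req = 7.042×10^3 mm⁴
Solid square: I = a⁴/12  ⇒  a = (12I)^(1/4) = (12×7.042×10^3)^(1/4) = 17.0 mm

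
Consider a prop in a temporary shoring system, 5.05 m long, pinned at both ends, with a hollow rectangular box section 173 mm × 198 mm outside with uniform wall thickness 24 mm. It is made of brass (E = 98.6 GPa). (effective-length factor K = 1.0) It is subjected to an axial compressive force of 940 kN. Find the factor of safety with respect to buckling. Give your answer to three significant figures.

n ≈ 2.48

Inner dimensions: h_i = 198 − 2×24 = 150.0 mm, b_i = 173 − 2×24 = 125.0 mm
Weak-axis I_min = (h_o·b_o³ − h_i·b_i³)/12 with b_o = 173, b_i = 125.0 mm (shorter outer/inner sides).
I_min = (198×173³ − 150.0×125.0³)/12 = 6.102×10^7 mm⁴
I = 6.102×10^7 mm⁴ = 6.102×10^-5 m⁴
Effective length L_e = K·L = 1 × 5.05 = 5.050 m
P_cr = π²EI / L_e² = π² × 98.6×10⁹ × 6.102×10^-5 / 5.050² = 2.328×10^6 N
Factor of safety n = P_cr / P = 2328.4 / 940 = 2.48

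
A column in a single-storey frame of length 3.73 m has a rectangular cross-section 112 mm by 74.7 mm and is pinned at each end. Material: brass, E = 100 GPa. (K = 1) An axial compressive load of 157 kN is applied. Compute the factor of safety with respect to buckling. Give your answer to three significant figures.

Buckling occurs about the weak axis: I_min = h·b³/12 with b = 74.7 mm (the shorter side).
I_min = 112×74.7³/12 = 3.890×10^6 mm⁴
I = 3.890×10^6 mm⁴ = 3.890×10^-6 m⁴
Effective length L_e = K·L = 1 × 3.73 = 3.730 m
P_cr = π²EI / L_e² = π² × 100×10⁹ × 3.890×10^-6 / 3.730² = 2.760×10^5 N
Factor of safety n = P_cr / P = 275.98 / 157 = 1.76

n ≈ 1.76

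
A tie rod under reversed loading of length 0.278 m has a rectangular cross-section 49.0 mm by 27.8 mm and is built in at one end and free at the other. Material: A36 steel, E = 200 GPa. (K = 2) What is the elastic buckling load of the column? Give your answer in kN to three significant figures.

Buckling occurs about the weak axis: I_min = h·b³/12 with b = 27.8 mm (the shorter side).
I_min = 49.0×27.8³/12 = 8.773×10^4 mm⁴
I = 8.773×10^4 mm⁴ = 8.773×10^-8 m⁴
Effective length L_e = K·L = 2 × 0.278 = 0.5560 m
P_cr = π²EI / L_e² = π² × 200×10⁹ × 8.773×10^-8 / 0.5560² = 5.602×10^5 N

P_cr ≈ 560 kN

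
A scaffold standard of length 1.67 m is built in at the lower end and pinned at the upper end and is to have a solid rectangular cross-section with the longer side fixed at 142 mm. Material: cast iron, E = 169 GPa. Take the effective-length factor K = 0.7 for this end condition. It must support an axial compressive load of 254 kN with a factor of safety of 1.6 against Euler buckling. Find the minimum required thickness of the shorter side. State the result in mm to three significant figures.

Required P_cr = n·P = 1.6 × 254 = 406.4 kN
L_e = K·L = 0.7 × 1.67 = 1.169 m
Required I = P_cr·L_e²/(π²E) = 4.064×10^5 × 1.169² / (π² × 1.69×10^11) = 3.330×10^-7 m⁴
I_req = 3.330×10^5 mm⁴
Rectangle, weak axis: I_min = h·b³/12 with h = 142 mm fixed  ⇒  b = (12I/h)^(1/3) = 30.4 mm

b ≈ 30.4 mm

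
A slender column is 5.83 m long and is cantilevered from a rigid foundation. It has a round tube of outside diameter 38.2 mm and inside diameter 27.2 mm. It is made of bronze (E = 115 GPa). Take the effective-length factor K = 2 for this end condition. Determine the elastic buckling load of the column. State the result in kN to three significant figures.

d_o = 38.2 mm, d_i = 27.2 mm
I = π(d_o⁴ − d_i⁴)/64 = π(38.2⁴ − 27.20⁴)/64 = 7.766×10^4 mm⁴
I = 7.766×10^4 mm⁴ = 7.766×10^-8 m⁴
Effective length L_e = K·L = 2 × 5.83 = 11.66 m
P_cr = π²EI / L_e² = π² × 115×10⁹ × 7.766×10^-8 / 11.66² = 648.3 N

P_cr ≈ 0.648 kN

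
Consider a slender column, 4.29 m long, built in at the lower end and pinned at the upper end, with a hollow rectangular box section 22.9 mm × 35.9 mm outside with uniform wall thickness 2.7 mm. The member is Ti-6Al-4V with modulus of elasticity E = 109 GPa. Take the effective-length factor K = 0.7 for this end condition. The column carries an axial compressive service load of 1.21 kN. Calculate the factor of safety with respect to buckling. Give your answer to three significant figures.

Inner dimensions: h_i = 35.9 − 2×2.7 = 30.50 mm, b_i = 22.9 − 2×2.7 = 17.50 mm
Weak-axis I_min = (h_o·b_o³ − h_i·b_i³)/12 with b_o = 22.9, b_i = 17.50 mm (shorter outer/inner sides).
I_min = (35.9×22.9³ − 30.50×17.50³)/12 = 2.231×10^4 mm⁴
I = 2.231×10^4 mm⁴ = 2.231×10^-8 m⁴
Effective length L_e = K·L = 0.7 × 4.29 = 3.003 m
P_cr = π²EI / L_e² = π² × 109×10⁹ × 2.231×10^-8 / 3.003² = 2.661×10^3 N
Factor of safety n = P_cr / P = 2.6609 / 1.21 = 2.20

n ≈ 2.20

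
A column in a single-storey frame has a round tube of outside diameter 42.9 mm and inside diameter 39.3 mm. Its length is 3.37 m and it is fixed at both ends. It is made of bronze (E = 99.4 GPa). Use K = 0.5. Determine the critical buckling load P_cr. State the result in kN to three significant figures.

P_cr ≈ 17.0 kN

d_o = 42.9 mm, d_i = 39.3 mm
I = π(d_o⁴ − d_i⁴)/64 = π(42.9⁴ − 39.30⁴)/64 = 4.917×10^4 mm⁴
I = 4.917×10^4 mm⁴ = 4.917×10^-8 m⁴
Effective length L_e = K·L = 0.5 × 3.37 = 1.685 m
P_cr = π²EI / L_e² = π² × 99.4×10⁹ × 4.917×10^-8 / 1.685² = 1.699×10^4 N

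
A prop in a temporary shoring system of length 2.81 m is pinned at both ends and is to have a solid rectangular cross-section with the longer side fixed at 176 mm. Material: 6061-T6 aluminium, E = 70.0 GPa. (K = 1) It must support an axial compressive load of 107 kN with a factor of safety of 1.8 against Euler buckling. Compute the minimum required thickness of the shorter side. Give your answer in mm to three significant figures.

b ≈ 53.1 mm

Required P_cr = n·P = 1.8 × 107 = 192.6 kN
L_e = K·L = 1 × 2.81 = 2.810 m
Required I = P_cr·L_e²/(π²E) = 1.926×10^5 × 2.810² / (π² × 7.00×10^10) = 2.201×10^-6 m⁴
I_req = 2.201×10^6 mm⁴
Rectangle, weak axis: I_min = h·b³/12 with h = 176 mm fixed  ⇒  b = (12I/h)^(1/3) = 53.1 mm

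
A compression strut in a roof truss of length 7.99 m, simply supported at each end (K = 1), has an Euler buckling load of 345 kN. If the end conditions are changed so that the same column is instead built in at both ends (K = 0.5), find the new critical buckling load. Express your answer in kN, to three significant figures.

P_cr ≈ 1380 kN

P_cr ∝ 1/K², so P_cr,new = P_cr,old × (K_old/K_new)² = 345 × (1/0.5)²
= 345 × 4.000 = 1380 kN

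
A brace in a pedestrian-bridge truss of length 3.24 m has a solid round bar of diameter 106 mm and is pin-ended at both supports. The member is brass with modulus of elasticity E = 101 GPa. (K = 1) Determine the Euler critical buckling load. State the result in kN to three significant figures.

I = πd⁴/64 = π×106⁴/64 = 6.197×10^6 mm⁴
I = 6.197×10^6 mm⁴ = 6.197×10^-6 m⁴
Effective length L_e = K·L = 1 × 3.24 = 3.240 m
P_cr = π²EI / L_e² = π² × 101×10⁹ × 6.197×10^-6 / 3.240² = 5.885×10^5 N

P_cr ≈ 588 kN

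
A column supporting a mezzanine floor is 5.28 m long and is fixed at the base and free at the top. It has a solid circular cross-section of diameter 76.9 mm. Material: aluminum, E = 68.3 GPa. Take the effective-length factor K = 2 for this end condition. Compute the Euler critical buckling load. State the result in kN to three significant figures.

P_cr ≈ 10.4 kN

I = πd⁴/64 = π×76.9⁴/64 = 1.717×10^6 mm⁴
I = 1.717×10^6 mm⁴ = 1.717×10^-6 m⁴
Effective length L_e = K·L = 2 × 5.28 = 10.56 m
P_cr = π²EI / L_e² = π² × 68.3×10⁹ × 1.717×10^-6 / 10.56² = 1.038×10^4 N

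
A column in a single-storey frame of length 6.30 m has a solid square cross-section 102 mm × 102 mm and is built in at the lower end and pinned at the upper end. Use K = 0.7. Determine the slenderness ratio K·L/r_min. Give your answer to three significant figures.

For a square r = a/√12 = 102/√12 = 29.44 mm
L_e = K·L = 0.7 × 6.30 m = 4.410 m = 4410.0 mm
λ = L_e / r_min = 4410.0 / 29.44 = 150

λ ≈ 150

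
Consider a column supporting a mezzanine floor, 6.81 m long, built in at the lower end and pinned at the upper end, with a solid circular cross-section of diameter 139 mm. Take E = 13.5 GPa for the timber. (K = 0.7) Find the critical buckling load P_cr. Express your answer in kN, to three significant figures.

P_cr ≈ 107 kN

I = πd⁴/64 = π×139⁴/64 = 1.832×10^7 mm⁴
I = 1.832×10^7 mm⁴ = 1.832×10^-5 m⁴
Effective length L_e = K·L = 0.7 × 6.81 = 4.767 m
P_cr = π²EI / L_e² = π² × 13.5×10⁹ × 1.832×10^-5 / 4.767² = 1.074×10^5 N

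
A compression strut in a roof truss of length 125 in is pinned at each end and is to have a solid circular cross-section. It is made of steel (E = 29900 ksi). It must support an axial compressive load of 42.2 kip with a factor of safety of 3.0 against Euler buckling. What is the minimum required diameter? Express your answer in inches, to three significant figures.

Required P_cr = n·P = 3.0 × 42.2 = 126.6 kip
L_e = K·L = 1 × 125 = 125.0 in
Required I = P_cr·L_e²/(π²E) = 1.266×10^5 × 125.0² / (π² × 2.99×10^7) = 6.703 in⁴
Solid circle: I = πd⁴/64  ⇒  d = (64I/π)^(1/4) = (64×6.703/π)^(1/4) = 3.42 in

d ≈ 3.42 in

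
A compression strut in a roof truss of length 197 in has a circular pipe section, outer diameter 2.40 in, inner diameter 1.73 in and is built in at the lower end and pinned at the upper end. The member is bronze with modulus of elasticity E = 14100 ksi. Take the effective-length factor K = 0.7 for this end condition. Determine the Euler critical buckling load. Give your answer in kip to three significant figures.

d_o = 2.40 in, d_i = 1.73 in
I = π(d_o⁴ − d_i⁴)/64 = π(2.40⁴ − 1.730⁴)/64 = 1.189 in⁴
Effective length L_e = K·L = 0.7 × 197 = 137.9 in
P_cr = π²EI / L_e² = π² × 14100×10³ × 1.189 / 137.9² = 8.700×10^3 lb

P_cr ≈ 8.70 kip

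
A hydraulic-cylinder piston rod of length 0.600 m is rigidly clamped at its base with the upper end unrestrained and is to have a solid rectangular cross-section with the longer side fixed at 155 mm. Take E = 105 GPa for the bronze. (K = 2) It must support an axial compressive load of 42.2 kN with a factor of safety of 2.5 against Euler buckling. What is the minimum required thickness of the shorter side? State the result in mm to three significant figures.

Required P_cr = n·P = 2.5 × 42.2 = 105.5 kN
L_e = K·L = 2 × 0.600 = 1.200 m
Required I = P_cr·L_e²/(π²E) = 1.055×10^5 × 1.200² / (π² × 1.05×10^11) = 1.466×10^-7 m⁴
I_req = 1.466×10^5 mm⁴
Rectangle, weak axis: I_min = h·b³/12 with h = 155 mm fixed  ⇒  b = (12I/h)^(1/3) = 22.5 mm

b ≈ 22.5 mm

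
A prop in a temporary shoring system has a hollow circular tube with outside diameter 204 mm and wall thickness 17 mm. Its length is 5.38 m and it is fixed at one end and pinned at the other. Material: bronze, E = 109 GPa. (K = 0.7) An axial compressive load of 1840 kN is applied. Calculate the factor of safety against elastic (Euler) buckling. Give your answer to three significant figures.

n ≈ 1.81

Inner diameter d_i = 204 − 2×17 = 170.0 mm
I = π(d_o⁴ − d_i⁴)/64 = π(204⁴ − 170.0⁴)/64 = 4.402×10^7 mm⁴
I = 4.402×10^7 mm⁴ = 4.402×10^-5 m⁴
Effective length L_e = K·L = 0.7 × 5.38 = 3.766 m
P_cr = π²EI / L_e² = π² × 109×10⁹ × 4.402×10^-5 / 3.766² = 3.339×10^6 N
Factor of safety n = P_cr / P = 3338.7 / 1840 = 1.81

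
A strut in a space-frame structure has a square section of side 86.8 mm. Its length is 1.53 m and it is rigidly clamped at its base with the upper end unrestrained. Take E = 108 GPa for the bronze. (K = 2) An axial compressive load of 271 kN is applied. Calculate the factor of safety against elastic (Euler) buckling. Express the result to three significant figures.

I = a⁴/12 = 86.8⁴/12 = 4.730×10^6 mm⁴
I = 4.730×10^6 mm⁴ = 4.730×10^-6 m⁴
Effective length L_e = K·L = 2 × 1.53 = 3.060 m
P_cr = π²EI / L_e² = π² × 108×10⁹ × 4.730×10^-6 / 3.060² = 5.385×10^5 N
Factor of safety n = P_cr / P = 538.49 / 271 = 1.99

n ≈ 1.99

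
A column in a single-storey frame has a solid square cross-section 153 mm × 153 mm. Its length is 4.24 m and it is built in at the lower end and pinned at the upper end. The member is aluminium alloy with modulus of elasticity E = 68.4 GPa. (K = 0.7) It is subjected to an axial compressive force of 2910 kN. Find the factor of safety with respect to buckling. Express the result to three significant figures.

I = a⁴/12 = 153⁴/12 = 4.567×10^7 mm⁴
I = 4.567×10^7 mm⁴ = 4.567×10^-5 m⁴
Effective length L_e = K·L = 0.7 × 4.24 = 2.968 m
P_cr = π²EI / L_e² = π² × 68.4×10⁹ × 4.567×10^-5 / 2.968² = 3.500×10^6 N
Factor of safety n = P_cr / P = 3499.6 / 2910 = 1.20

n ≈ 1.20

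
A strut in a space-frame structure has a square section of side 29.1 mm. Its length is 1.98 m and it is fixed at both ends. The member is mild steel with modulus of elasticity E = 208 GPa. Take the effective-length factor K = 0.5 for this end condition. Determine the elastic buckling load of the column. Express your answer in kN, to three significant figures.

P_cr ≈ 125 kN

I = a⁴/12 = 29.1⁴/12 = 5.976×10^4 mm⁴
I = 5.976×10^4 mm⁴ = 5.976×10^-8 m⁴
Effective length L_e = K·L = 0.5 × 1.98 = 0.9900 m
P_cr = π²EI / L_e² = π² × 208×10⁹ × 5.976×10^-8 / 0.9900² = 1.252×10^5 N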